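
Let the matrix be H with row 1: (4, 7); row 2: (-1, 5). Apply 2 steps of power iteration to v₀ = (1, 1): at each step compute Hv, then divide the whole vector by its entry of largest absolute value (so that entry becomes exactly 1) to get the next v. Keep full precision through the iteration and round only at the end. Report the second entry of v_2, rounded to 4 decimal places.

Hv0 = (11.00000, 4.00000); divide by 11.00000 → v1 = (1.00000, 0.36364)
Hv1 = (6.54545, 0.81818); divide by 6.54545 → v2 = (1.00000, 0.12500)
Requested entry of v2: 9/72 = 0.1250

0.1250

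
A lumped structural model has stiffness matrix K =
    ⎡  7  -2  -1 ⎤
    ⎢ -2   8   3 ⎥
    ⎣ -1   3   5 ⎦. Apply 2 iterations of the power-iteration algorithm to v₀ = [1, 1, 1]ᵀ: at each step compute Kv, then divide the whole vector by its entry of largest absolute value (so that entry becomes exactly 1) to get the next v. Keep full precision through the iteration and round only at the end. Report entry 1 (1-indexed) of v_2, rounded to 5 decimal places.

Kv0 = (4.000000, 9.000000, 7.000000); divide by 9.000000 → v1 = (0.444444, 1.000000, 0.777778)
Kv1 = (0.333333, 9.444444, 6.444444); divide by 9.444444 → v2 = (0.035294, 1.000000, 0.682353)
Requested entry of v2: 3/85 = 0.03529

0.03529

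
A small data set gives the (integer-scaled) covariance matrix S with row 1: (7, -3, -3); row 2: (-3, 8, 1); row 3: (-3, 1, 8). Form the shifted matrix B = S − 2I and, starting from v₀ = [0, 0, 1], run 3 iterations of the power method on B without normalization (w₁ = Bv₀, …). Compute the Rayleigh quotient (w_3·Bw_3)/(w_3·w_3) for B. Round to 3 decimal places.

10.251

B = S − 2I has rows (5, -3, -3); (-3, 6, 1); (-3, 1, 6)
w1 = Bv₀ = (-3, 1, 6)
w2 = Bw1 = (-36, 21, 46)
w3 = Bw2 = (-381, 280, 405)
Bw3 = (-3960, 3228, 3853)
w3·Bw3 = 3973065; w3·w3 = 387586; μ ≈ 3973065/387586 = 10.251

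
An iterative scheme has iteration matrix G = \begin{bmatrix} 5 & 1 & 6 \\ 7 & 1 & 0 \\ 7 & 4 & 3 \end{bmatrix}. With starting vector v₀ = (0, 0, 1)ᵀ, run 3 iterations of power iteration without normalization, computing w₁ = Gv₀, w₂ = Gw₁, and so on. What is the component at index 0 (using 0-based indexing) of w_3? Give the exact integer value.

w1 = Gv₀ = (5·0 + 1·0 + 6·1; 7·0 + 1·0 + 0·1; 7·0 + 4·0 + 3·1) = (6, 0, 3)
w2 = Gw1 = (5·6 + 1·0 + 6·3; 7·6 + 1·0 + 0·3; 7·6 + 4·0 + 3·3) = (48, 42, 51)
w3 = Gw2 = (588, 378, 657)
The requested component of w3 is 588.

588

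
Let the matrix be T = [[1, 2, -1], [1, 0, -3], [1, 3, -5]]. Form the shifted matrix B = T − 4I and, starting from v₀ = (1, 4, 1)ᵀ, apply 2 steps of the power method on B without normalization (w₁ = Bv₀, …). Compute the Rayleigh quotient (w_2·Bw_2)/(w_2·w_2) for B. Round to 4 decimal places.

μ ≈ -7.1178

B = T − 4I has rows (-3, 2, -1); (1, -4, -3); (1, 3, -9)
w1 = Bv₀ = (4, -18, 4)
w2 = Bw1 = (-52, 64, -86)
Bw2 = (370, -50, 914)
w2·Bw2 = -101044; w2·w2 = 14196; μ ≈ -101044/14196 = -7.1178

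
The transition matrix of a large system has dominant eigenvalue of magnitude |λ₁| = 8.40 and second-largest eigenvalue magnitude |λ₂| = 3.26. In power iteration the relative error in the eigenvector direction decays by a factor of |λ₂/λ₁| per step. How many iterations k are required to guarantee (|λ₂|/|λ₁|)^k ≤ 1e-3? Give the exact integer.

8

|λ₂/λ₁| = 3.26/8.40 = 0.38810
Need k ≥ ln(1e-3) / ln(0.38810) = -6.9078 / -0.9465 ≈ 7.298
Smallest integer k satisfying the bound: 8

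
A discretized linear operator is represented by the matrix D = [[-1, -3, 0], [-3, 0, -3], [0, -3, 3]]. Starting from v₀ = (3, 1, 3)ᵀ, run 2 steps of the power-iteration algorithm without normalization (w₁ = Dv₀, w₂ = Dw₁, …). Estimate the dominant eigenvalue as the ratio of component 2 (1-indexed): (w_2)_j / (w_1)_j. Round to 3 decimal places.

w1 = Dv₀ = ((-1)·3 + (-3)·1 + 0·3; (-3)·3 + 0·1 + (-3)·3; 0·3 + (-3)·1 + 3·3) = (-6, -18, 6)
w2 = Dw1 = ((-1)·(-6) + (-3)·(-18) + 0·6; (-3)·(-6) + 0·(-18) + (-3)·6; 0·(-6) + (-3)·(-18) + 3·6) = (60, 0, 72)
Ratio at component: 0 / -18 = 0.000

λ ≈ 0.000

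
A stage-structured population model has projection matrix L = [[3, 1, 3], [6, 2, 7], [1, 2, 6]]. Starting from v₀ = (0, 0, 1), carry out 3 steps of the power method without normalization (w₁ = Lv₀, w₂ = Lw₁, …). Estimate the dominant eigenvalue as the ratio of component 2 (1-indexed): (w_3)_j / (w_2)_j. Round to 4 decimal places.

9.7703

w1 = Lv₀ = (3, 7, 6)
w2 = Lw1 = (34, 74, 53)
w3 = Lw2 = (335, 723, 500)
Ratio at component: 723 / 74 = 9.7703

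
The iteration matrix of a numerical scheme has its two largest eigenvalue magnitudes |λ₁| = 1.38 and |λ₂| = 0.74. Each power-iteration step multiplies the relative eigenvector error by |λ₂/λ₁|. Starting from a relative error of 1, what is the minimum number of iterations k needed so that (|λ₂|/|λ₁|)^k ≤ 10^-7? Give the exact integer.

26

|λ₂/λ₁| = 0.74/1.38 = 0.53623
Need k ≥ ln(10^-7) / ln(0.53623) = -16.1181 / -0.6232 ≈ 25.864
Smallest integer k satisfying the bound: 26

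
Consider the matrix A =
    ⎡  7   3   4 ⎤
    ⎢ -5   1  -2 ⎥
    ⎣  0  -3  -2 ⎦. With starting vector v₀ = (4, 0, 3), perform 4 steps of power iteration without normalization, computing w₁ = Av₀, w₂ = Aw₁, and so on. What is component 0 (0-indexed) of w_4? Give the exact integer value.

w1 = Av₀ = (7·4 + 3·0 + 4·3; (-5)·4 + 1·0 + (-2)·3; 0·4 + (-3)·0 + (-2)·3) = (40, -26, -6)
w2 = Aw1 = (7·40 + 3·(-26) + 4·(-6); (-5)·40 + 1·(-26) + (-2)·(-6); 0·40 + (-3)·(-26) + (-2)·(-6)) = (178, -214, 90)
w3 = Aw2 = (964, -1284, 462)
w4 = Aw3 = (4744, -7028, 2928)
The requested component of w4 is 4744.

4744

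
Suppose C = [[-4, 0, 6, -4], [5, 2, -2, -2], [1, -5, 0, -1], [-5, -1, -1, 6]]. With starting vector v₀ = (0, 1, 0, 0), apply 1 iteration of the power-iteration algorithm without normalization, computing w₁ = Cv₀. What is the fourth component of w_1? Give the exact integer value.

-1

w1 = Cv₀ = (0, 2, -5, -1)
The requested component of w1 is -1.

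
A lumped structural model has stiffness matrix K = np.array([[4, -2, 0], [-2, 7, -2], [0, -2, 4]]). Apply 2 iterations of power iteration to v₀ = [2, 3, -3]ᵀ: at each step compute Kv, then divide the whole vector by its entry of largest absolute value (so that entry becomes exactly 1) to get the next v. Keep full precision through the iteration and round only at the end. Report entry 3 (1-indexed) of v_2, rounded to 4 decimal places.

-0.6114

Kv0 = (2.00000, 23.00000, -18.00000); divide by 23.00000 → v1 = (0.08696, 1.00000, -0.78261)
Kv1 = (-1.65217, 8.39130, -5.13043); divide by 8.39130 → v2 = (-0.19689, 1.00000, -0.61140)
Requested entry of v2: -118/193 = -0.6114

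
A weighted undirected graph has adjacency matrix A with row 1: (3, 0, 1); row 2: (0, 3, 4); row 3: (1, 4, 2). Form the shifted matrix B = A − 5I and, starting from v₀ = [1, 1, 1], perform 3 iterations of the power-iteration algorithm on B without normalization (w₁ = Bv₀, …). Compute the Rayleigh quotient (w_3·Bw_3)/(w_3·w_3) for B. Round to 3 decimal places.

B = A − 5I has rows (-2, 0, 1); (0, -2, 4); (1, 4, -3)
w1 = Bv₀ = ((-2)·1 + 0·1 + 1·1; 0·1 + (-2)·1 + 4·1; 1·1 + 4·1 + (-3)·1) = (-1, 2, 2)
w2 = Bw1 = ((-2)·(-1) + 0·2 + 1·2; 0·(-1) + (-2)·2 + 4·2; 1·(-1) + 4·2 + (-3)·2) = (4, 4, 1)
w3 = Bw2 = (-7, -4, 17)
Bw3 = (31, 76, -74)
w3·Bw3 = -1779; w3·w3 = 354; μ ≈ -1779/354 = -5.025

μ ≈ -5.025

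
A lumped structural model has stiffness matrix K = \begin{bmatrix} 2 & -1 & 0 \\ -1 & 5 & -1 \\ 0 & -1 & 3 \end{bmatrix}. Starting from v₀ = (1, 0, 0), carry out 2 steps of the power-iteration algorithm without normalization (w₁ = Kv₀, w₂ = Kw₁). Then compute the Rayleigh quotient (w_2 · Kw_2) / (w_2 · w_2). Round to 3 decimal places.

w1 = Kv₀ = (2·1 + (-1)·0 + 0·0; (-1)·1 + 5·0 + (-1)·0; 0·1 + (-1)·0 + 3·0) = (2, -1, 0)
w2 = Kw1 = (2·2 + (-1)·(-1) + 0·0; (-1)·2 + 5·(-1) + (-1)·0; 0·2 + (-1)·(-1) + 3·0) = (5, -7, 1)
Kw2 = (17, -41, 10)
w2·Kw2 = 5·17 + (-7)·(-41) + 1·10 = 382; w2·w2 = 5·5 + (-7)·(-7) + 1·1 = 75
λ ≈ 382/75 = 5.093

5.093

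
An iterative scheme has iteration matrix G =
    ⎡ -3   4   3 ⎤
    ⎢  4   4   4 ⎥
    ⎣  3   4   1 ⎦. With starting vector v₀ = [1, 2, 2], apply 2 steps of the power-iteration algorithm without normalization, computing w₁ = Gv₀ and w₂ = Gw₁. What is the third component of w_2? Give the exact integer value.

w1 = Gv₀ = ((-3)·1 + 4·2 + 3·2; 4·1 + 4·2 + 4·2; 3·1 + 4·2 + 1·2) = (11, 20, 13)
w2 = Gw1 = ((-3)·11 + 4·20 + 3·13; 4·11 + 4·20 + 4·13; 3·11 + 4·20 + 1·13) = (86, 176, 126)
The requested component of w2 is 126.

126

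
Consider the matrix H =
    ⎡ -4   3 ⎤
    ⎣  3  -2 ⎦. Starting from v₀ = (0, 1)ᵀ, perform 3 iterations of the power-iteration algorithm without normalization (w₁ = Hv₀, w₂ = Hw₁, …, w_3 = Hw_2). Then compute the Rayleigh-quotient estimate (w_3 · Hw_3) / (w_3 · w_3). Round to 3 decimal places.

-6.162

w1 = Hv₀ = ((-4)·0 + 3·1; 3·0 + (-2)·1) = (3, -2)
w2 = Hw1 = ((-4)·3 + 3·(-2); 3·3 + (-2)·(-2)) = (-18, 13)
w3 = Hw2 = (111, -80)
Hw3 = (-684, 493)
w3·Hw3 = 111·(-684) + (-80)·493 = -115364; w3·w3 = 111·111 + (-80)·(-80) = 18721
λ ≈ -115364/18721 = -6.162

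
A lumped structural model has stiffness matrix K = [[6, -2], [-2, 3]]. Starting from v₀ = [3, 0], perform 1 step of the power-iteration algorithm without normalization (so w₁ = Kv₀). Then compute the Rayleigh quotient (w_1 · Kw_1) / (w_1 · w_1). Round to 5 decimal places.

λ ≈ 6.90000

w1 = Kv₀ = (6·3 + (-2)·0; (-2)·3 + 3·0) = (18, -6)
Kw1 = (120, -54)
w1·Kw1 = 18·120 + (-6)·(-54) = 2484; w1·w1 = 18·18 + (-6)·(-6) = 360
λ ≈ 2484/360 = 6.90000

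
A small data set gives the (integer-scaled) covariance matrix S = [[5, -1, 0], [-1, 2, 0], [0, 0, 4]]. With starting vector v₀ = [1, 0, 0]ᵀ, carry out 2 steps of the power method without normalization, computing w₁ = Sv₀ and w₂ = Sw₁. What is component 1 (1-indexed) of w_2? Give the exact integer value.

w1 = Sv₀ = (5·1 + (-1)·0 + 0·0; (-1)·1 + 2·0 + 0·0; 0·1 + 0·0 + 4·0) = (5, -1, 0)
w2 = Sw1 = (5·5 + (-1)·(-1) + 0·0; (-1)·5 + 2·(-1) + 0·0; 0·5 + 0·(-1) + 4·0) = (26, -7, 0)
The requested component of w2 is 26.

26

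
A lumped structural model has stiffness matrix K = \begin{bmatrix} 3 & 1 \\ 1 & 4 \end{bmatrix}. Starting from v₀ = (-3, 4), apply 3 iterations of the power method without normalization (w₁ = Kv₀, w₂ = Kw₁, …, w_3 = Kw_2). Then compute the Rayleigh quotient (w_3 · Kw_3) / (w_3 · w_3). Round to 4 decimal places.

w1 = Kv₀ = (-5, 13)
w2 = Kw1 = (-2, 47)
w3 = Kw2 = (41, 186)
Kw3 = (309, 785)
w3·Kw3 = 41·309 + 186·785 = 158679; w3·w3 = 41·41 + 186·186 = 36277
λ ≈ 158679/36277 = 4.3741

4.3741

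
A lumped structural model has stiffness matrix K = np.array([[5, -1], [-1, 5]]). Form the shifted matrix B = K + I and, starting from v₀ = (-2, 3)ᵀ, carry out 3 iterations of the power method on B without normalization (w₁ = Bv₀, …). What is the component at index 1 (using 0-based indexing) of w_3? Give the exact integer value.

920

B = K + I has rows (6, -1); (-1, 6)
w1 = Bv₀ = (6·(-2) + (-1)·3; (-1)·(-2) + 6·3) = (-15, 20)
w2 = Bw1 = (6·(-15) + (-1)·20; (-1)·(-15) + 6·20) = (-110, 135)
w3 = Bw2 = (-795, 920)
Requested component of w3: 920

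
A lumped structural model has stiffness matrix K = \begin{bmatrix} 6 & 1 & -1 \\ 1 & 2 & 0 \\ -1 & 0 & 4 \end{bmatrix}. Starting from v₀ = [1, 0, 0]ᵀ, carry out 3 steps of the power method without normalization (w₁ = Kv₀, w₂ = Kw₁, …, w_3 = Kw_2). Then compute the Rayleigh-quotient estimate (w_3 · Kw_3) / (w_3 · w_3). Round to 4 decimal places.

w1 = Kv₀ = (6, 1, -1)
w2 = Kw1 = (38, 8, -10)
w3 = Kw2 = (246, 54, -78)
Kw3 = (1608, 354, -558)
w3·Kw3 = 246·1608 + 54·354 + (-78)·(-558) = 458208; w3·w3 = 246·246 + 54·54 + (-78)·(-78) = 69516
λ ≈ 458208/69516 = 6.5914

6.5914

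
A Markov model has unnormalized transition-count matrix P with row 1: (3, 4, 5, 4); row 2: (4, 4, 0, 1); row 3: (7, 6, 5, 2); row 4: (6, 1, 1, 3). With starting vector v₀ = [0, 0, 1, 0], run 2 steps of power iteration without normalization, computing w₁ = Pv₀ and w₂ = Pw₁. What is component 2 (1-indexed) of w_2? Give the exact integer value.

w1 = Pv₀ = (5, 0, 5, 1)
w2 = Pw1 = (44, 21, 62, 38)
The requested component of w2 is 21.

21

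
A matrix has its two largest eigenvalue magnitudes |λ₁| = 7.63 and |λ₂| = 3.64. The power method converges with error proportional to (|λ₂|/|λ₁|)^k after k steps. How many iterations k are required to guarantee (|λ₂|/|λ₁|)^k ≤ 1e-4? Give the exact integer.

|λ₂/λ₁| = 3.64/7.63 = 0.47706
Need k ≥ ln(1e-4) / ln(0.47706) = -9.2103 / -0.7401 ≈ 12.445
Smallest integer k satisfying the bound: 13

13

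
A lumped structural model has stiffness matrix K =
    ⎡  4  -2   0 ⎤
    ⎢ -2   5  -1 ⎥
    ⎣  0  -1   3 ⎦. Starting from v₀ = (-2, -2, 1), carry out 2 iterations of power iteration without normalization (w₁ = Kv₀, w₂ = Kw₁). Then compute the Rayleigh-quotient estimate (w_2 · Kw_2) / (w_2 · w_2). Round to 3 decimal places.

5.119

w1 = Kv₀ = (-4, -7, 5)
w2 = Kw1 = (-2, -32, 22)
Kw2 = (56, -178, 98)
w2·Kw2 = (-2)·56 + (-32)·(-178) + 22·98 = 7740; w2·w2 = (-2)·(-2) + (-32)·(-32) + 22·22 = 1512
λ ≈ 7740/1512 = 5.119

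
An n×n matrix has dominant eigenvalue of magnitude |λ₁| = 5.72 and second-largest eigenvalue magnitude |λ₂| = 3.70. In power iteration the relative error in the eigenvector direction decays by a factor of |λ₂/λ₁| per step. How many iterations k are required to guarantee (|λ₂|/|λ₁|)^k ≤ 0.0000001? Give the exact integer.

37

|λ₂/λ₁| = 3.70/5.72 = 0.64685
Need k ≥ ln(0.0000001) / ln(0.64685) = -16.1181 / -0.4356 ≈ 36.999
Smallest integer k satisfying the bound: 37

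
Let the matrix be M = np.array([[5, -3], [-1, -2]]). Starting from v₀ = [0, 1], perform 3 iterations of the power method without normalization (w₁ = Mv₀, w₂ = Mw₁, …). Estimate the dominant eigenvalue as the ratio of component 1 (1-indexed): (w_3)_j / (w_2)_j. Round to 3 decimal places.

7.333

w1 = Mv₀ = (-3, -2)
w2 = Mw1 = (-9, 7)
w3 = Mw2 = (-66, -5)
Ratio at component: -66 / -9 = 7.333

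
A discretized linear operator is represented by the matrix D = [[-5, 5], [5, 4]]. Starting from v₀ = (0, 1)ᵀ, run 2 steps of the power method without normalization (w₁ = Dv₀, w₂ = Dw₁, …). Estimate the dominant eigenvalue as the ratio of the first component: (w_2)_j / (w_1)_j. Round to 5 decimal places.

-1.00000

w1 = Dv₀ = ((-5)·0 + 5·1; 5·0 + 4·1) = (5, 4)
w2 = Dw1 = ((-5)·5 + 5·4; 5·5 + 4·4) = (-5, 41)
Ratio at component: -5 / 5 = -1.00000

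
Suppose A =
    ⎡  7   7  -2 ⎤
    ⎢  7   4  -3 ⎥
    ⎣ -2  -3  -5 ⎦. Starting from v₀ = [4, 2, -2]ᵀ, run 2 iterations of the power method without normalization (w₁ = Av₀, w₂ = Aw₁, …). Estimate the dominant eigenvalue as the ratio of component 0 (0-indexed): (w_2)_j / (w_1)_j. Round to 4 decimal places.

w1 = Av₀ = (7·4 + 7·2 + (-2)·(-2); 7·4 + 4·2 + (-3)·(-2); (-2)·4 + (-3)·2 + (-5)·(-2)) = (46, 42, -4)
w2 = Aw1 = (7·46 + 7·42 + (-2)·(-4); 7·46 + 4·42 + (-3)·(-4); (-2)·46 + (-3)·42 + (-5)·(-4)) = (624, 502, -198)
Ratio at component: 624 / 46 = 13.5652

λ ≈ 13.5652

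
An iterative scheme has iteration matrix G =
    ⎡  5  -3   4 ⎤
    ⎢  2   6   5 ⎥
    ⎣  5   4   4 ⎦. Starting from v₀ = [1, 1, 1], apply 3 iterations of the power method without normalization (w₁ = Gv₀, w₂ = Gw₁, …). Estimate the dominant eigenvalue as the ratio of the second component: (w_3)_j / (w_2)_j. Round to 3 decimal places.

w1 = Gv₀ = (5·1 + (-3)·1 + 4·1; 2·1 + 6·1 + 5·1; 5·1 + 4·1 + 4·1) = (6, 13, 13)
w2 = Gw1 = (5·6 + (-3)·13 + 4·13; 2·6 + 6·13 + 5·13; 5·6 + 4·13 + 4·13) = (43, 155, 134)
w3 = Gw2 = (286, 1686, 1371)
Ratio at component: 1686 / 155 = 10.877

λ ≈ 10.877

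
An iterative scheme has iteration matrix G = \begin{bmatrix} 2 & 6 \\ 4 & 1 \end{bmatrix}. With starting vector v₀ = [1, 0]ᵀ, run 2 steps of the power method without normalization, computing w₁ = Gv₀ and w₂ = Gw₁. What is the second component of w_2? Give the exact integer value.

12

w1 = Gv₀ = (2, 4)
w2 = Gw1 = (28, 12)
The requested component of w2 is 12.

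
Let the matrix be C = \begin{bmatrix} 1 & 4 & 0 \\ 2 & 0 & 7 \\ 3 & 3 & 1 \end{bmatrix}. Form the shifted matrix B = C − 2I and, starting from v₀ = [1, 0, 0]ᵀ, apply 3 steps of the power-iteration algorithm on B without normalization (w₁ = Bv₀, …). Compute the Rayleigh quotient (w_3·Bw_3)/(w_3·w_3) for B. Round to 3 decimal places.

B = C − 2I has rows (-1, 4, 0); (2, -2, 7); (3, 3, -1)
w1 = Bv₀ = ((-1)·1 + 4·0 + 0·0; 2·1 + (-2)·0 + 7·0; 3·1 + 3·0 + (-1)·0) = (-1, 2, 3)
w2 = Bw1 = ((-1)·(-1) + 4·2 + 0·3; 2·(-1) + (-2)·2 + 7·3; 3·(-1) + 3·2 + (-1)·3) = (9, 15, 0)
w3 = Bw2 = (51, -12, 72)
Bw3 = (-99, 630, 45)
w3·Bw3 = -9369; w3·w3 = 7929; μ ≈ -9369/7929 = -1.182

-1.182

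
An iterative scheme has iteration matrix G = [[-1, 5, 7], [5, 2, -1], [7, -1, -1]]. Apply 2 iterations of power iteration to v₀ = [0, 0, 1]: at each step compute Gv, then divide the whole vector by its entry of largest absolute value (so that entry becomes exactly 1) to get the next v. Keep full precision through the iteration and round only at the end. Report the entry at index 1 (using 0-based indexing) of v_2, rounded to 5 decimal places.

Gv0 = (7.000000, -1.000000, -1.000000); divide by 7.000000 → v1 = (1.000000, -0.142857, -0.142857)
Gv1 = (-2.714286, 4.857143, 7.285714); divide by 7.285714 → v2 = (-0.372549, 0.666667, 1.000000)
Requested entry of v2: 34/51 = 0.66667

0.66667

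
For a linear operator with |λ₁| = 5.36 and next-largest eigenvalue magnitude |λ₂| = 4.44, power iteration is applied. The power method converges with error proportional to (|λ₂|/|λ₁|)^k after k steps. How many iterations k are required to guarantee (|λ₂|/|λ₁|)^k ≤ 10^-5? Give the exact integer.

|λ₂/λ₁| = 4.44/5.36 = 0.82836
Need k ≥ ln(10^-5) / ln(0.82836) = -11.5129 / -0.1883 ≈ 61.138
Smallest integer k satisfying the bound: 62

62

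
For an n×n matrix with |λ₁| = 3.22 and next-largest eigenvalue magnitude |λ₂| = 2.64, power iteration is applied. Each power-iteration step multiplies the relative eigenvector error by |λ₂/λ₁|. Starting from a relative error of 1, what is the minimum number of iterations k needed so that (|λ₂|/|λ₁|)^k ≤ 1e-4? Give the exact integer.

|λ₂/λ₁| = 2.64/3.22 = 0.81988
Need k ≥ ln(1e-4) / ln(0.81988) = -9.2103 / -0.1986 ≈ 46.376
Smallest integer k satisfying the bound: 47

47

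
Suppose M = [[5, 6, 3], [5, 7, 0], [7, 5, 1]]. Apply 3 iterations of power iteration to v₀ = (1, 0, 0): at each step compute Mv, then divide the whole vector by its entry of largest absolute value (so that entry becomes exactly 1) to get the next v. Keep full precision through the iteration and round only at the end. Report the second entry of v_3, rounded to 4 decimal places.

Mv0 = (5.00000, 5.00000, 7.00000); divide by 7.00000 → v1 = (0.71429, 0.71429, 1.00000)
Mv1 = (10.85714, 8.57143, 9.57143); divide by 10.85714 → v2 = (1.00000, 0.78947, 0.88158)
Mv2 = (12.38158, 10.52632, 11.82895); divide by 12.38158 → v3 = (1.00000, 0.85016, 0.95537)
Requested entry of v3: 800/941 = 0.8502

0.8502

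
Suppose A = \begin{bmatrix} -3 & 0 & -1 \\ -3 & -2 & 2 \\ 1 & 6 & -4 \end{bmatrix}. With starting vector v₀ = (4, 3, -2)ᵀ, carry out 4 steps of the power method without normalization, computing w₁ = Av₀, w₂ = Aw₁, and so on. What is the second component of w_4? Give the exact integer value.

4502

w1 = Av₀ = ((-3)·4 + 0·3 + (-1)·(-2); (-3)·4 + (-2)·3 + 2·(-2); 1·4 + 6·3 + (-4)·(-2)) = (-10, -22, 30)
w2 = Aw1 = ((-3)·(-10) + 0·(-22) + (-1)·30; (-3)·(-10) + (-2)·(-22) + 2·30; 1·(-10) + 6·(-22) + (-4)·30) = (0, 134, -262)
w3 = Aw2 = (262, -792, 1852)
w4 = Aw3 = (-2638, 4502, -11898)
The requested component of w4 is 4502.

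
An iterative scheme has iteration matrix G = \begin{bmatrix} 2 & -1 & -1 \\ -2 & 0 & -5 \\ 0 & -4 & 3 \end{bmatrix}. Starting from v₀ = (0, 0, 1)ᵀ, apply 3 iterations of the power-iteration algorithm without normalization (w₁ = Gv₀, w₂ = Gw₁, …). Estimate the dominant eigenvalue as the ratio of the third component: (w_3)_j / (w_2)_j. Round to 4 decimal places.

w1 = Gv₀ = (2·0 + (-1)·0 + (-1)·1; (-2)·0 + 0·0 + (-5)·1; 0·0 + (-4)·0 + 3·1) = (-1, -5, 3)
w2 = Gw1 = (2·(-1) + (-1)·(-5) + (-1)·3; (-2)·(-1) + 0·(-5) + (-5)·3; 0·(-1) + (-4)·(-5) + 3·3) = (0, -13, 29)
w3 = Gw2 = (-16, -145, 139)
Ratio at component: 139 / 29 = 4.7931

λ ≈ 4.7931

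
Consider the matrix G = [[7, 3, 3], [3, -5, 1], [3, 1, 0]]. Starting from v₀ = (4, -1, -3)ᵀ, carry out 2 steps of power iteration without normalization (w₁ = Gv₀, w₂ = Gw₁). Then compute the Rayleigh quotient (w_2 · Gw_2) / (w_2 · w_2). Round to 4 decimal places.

w1 = Gv₀ = (7·4 + 3·(-1) + 3·(-3); 3·4 + (-5)·(-1) + 1·(-3); 3·4 + 1·(-1) + 0·(-3)) = (16, 14, 11)
w2 = Gw1 = (7·16 + 3·14 + 3·11; 3·16 + (-5)·14 + 1·11; 3·16 + 1·14 + 0·11) = (187, -11, 62)
Gw2 = (1462, 678, 550)
w2·Gw2 = 187·1462 + (-11)·678 + 62·550 = 300036; w2·w2 = 187·187 + (-11)·(-11) + 62·62 = 38934
λ ≈ 300036/38934 = 7.7063

7.7063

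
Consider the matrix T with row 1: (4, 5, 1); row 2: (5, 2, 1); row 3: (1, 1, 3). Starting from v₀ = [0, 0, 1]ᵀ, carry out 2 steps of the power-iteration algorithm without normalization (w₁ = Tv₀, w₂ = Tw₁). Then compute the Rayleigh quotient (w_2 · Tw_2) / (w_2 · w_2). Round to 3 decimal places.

w1 = Tv₀ = (4·0 + 5·0 + 1·1; 5·0 + 2·0 + 1·1; 1·0 + 1·0 + 3·1) = (1, 1, 3)
w2 = Tw1 = (4·1 + 5·1 + 1·3; 5·1 + 2·1 + 1·3; 1·1 + 1·1 + 3·3) = (12, 10, 11)
Tw2 = (109, 91, 55)
w2·Tw2 = 12·109 + 10·91 + 11·55 = 2823; w2·w2 = 12·12 + 10·10 + 11·11 = 365
λ ≈ 2823/365 = 7.734

λ ≈ 7.734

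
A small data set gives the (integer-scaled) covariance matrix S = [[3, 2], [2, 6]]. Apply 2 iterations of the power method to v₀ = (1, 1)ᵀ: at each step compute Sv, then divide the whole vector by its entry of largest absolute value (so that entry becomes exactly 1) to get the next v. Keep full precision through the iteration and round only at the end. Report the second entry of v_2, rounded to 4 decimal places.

1.0000

Sv0 = (5.00000, 8.00000); divide by 8.00000 → v1 = (0.62500, 1.00000)
Sv1 = (3.87500, 7.25000); divide by 7.25000 → v2 = (0.53448, 1.00000)
Requested entry of v2: 58/58 = 1.0000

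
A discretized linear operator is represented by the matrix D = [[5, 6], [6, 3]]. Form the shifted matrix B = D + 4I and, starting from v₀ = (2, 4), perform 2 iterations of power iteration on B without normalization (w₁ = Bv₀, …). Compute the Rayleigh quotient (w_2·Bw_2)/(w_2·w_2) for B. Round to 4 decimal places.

B = D + 4I has rows (9, 6); (6, 7)
w1 = Bv₀ = (42, 40)
w2 = Bw1 = (618, 532)
Bw2 = (8754, 7432)
w2·Bw2 = 9363796; w2·w2 = 664948; μ ≈ 9363796/664948 = 14.0820

14.0820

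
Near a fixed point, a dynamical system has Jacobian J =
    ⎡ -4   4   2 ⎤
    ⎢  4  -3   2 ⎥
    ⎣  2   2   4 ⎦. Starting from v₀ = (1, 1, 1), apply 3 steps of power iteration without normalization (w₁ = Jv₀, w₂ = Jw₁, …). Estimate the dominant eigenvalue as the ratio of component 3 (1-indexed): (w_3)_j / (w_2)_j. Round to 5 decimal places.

w1 = Jv₀ = ((-4)·1 + 4·1 + 2·1; 4·1 + (-3)·1 + 2·1; 2·1 + 2·1 + 4·1) = (2, 3, 8)
w2 = Jw1 = ((-4)·2 + 4·3 + 2·8; 4·2 + (-3)·3 + 2·8; 2·2 + 2·3 + 4·8) = (20, 15, 42)
w3 = Jw2 = (64, 119, 238)
Ratio at component: 238 / 42 = 5.66667

λ ≈ 5.66667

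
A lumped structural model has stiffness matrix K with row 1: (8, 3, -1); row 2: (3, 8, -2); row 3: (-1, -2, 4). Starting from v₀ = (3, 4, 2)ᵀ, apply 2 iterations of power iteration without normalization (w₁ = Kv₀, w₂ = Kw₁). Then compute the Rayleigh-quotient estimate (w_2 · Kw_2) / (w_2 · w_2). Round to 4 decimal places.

w1 = Kv₀ = (34, 37, -3)
w2 = Kw1 = (386, 404, -120)
Kw2 = (4420, 4630, -1674)
w2·Kw2 = 386·4420 + 404·4630 + (-120)·(-1674) = 3777520; w2·w2 = 386·386 + 404·404 + (-120)·(-120) = 326612
λ ≈ 3777520/326612 = 11.5658

λ ≈ 11.5658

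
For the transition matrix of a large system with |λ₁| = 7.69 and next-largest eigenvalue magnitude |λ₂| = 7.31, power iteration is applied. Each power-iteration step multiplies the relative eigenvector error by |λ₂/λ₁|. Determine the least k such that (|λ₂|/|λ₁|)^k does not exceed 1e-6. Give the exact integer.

273

|λ₂/λ₁| = 7.31/7.69 = 0.95059
Need k ≥ ln(1e-6) / ln(0.95059) = -13.8155 / -0.0507 ≈ 272.616
Smallest integer k satisfying the bound: 273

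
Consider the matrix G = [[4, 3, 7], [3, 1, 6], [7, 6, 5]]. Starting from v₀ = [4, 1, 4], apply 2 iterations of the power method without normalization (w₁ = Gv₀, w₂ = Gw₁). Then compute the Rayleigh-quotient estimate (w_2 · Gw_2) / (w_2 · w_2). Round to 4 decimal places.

w1 = Gv₀ = (4·4 + 3·1 + 7·4; 3·4 + 1·1 + 6·4; 7·4 + 6·1 + 5·4) = (47, 37, 54)
w2 = Gw1 = (4·47 + 3·37 + 7·54; 3·47 + 1·37 + 6·54; 7·47 + 6·37 + 5·54) = (677, 502, 821)
Gw2 = (9961, 7459, 11856)
w2·Gw2 = 677·9961 + 502·7459 + 821·11856 = 20221791; w2·w2 = 677·677 + 502·502 + 821·821 = 1384374
λ ≈ 20221791/1384374 = 14.6072

λ ≈ 14.6072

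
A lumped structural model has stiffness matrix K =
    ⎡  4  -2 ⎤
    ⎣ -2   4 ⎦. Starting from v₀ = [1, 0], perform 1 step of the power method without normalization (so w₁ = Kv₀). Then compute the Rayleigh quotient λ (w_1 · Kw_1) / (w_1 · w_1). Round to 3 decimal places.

w1 = Kv₀ = (4, -2)
Kw1 = (20, -16)
w1·Kw1 = 4·20 + (-2)·(-16) = 112; w1·w1 = 4·4 + (-2)·(-2) = 20
λ ≈ 112/20 = 5.600

λ ≈ 5.600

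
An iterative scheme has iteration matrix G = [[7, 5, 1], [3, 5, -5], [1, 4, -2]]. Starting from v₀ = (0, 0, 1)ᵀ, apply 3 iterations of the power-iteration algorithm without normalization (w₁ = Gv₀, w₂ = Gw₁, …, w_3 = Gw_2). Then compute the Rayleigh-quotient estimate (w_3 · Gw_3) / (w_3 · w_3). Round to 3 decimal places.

8.509

w1 = Gv₀ = (7·0 + 5·0 + 1·1; 3·0 + 5·0 + (-5)·1; 1·0 + 4·0 + (-2)·1) = (1, -5, -2)
w2 = Gw1 = (7·1 + 5·(-5) + 1·(-2); 3·1 + 5·(-5) + (-5)·(-2); 1·1 + 4·(-5) + (-2)·(-2)) = (-20, -12, -15)
w3 = Gw2 = (-215, -45, -38)
Gw3 = (-1768, -680, -319)
w3·Gw3 = (-215)·(-1768) + (-45)·(-680) + (-38)·(-319) = 422842; w3·w3 = (-215)·(-215) + (-45)·(-45) + (-38)·(-38) = 49694
λ ≈ 422842/49694 = 8.509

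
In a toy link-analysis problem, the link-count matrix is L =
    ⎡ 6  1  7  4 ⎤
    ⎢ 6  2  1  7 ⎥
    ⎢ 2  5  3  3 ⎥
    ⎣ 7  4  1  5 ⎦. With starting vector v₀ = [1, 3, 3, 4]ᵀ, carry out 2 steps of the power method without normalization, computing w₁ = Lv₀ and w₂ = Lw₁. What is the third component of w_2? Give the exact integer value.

w1 = Lv₀ = (46, 43, 38, 42)
w2 = Lw1 = (753, 694, 547, 742)
The requested component of w2 is 547.

547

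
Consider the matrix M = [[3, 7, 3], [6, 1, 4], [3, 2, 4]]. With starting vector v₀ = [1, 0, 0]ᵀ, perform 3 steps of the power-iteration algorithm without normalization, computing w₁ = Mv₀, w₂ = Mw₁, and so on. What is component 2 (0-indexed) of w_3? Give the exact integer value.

w1 = Mv₀ = (3·1 + 7·0 + 3·0; 6·1 + 1·0 + 4·0; 3·1 + 2·0 + 4·0) = (3, 6, 3)
w2 = Mw1 = (3·3 + 7·6 + 3·3; 6·3 + 1·6 + 4·3; 3·3 + 2·6 + 4·3) = (60, 36, 33)
w3 = Mw2 = (531, 528, 384)
The requested component of w3 is 384.

384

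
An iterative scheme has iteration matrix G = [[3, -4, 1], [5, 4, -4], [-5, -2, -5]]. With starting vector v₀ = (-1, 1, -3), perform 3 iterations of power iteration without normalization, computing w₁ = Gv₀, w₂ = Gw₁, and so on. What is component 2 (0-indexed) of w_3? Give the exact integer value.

w1 = Gv₀ = (3·(-1) + (-4)·1 + 1·(-3); 5·(-1) + 4·1 + (-4)·(-3); (-5)·(-1) + (-2)·1 + (-5)·(-3)) = (-10, 11, 18)
w2 = Gw1 = (3·(-10) + (-4)·11 + 1·18; 5·(-10) + 4·11 + (-4)·18; (-5)·(-10) + (-2)·11 + (-5)·18) = (-56, -78, -62)
w3 = Gw2 = (82, -344, 746)
The requested component of w3 is 746.

746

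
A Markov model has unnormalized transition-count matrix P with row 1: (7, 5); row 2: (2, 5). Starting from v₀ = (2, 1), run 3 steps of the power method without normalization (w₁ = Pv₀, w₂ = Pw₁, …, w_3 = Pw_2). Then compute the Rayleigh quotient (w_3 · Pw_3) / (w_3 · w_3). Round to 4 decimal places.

w1 = Pv₀ = (19, 9)
w2 = Pw1 = (178, 83)
w3 = Pw2 = (1661, 771)
Pw3 = (15482, 7177)
w3·Pw3 = 1661·15482 + 771·7177 = 31249069; w3·w3 = 1661·1661 + 771·771 = 3353362
λ ≈ 31249069/3353362 = 9.3187

λ ≈ 9.3187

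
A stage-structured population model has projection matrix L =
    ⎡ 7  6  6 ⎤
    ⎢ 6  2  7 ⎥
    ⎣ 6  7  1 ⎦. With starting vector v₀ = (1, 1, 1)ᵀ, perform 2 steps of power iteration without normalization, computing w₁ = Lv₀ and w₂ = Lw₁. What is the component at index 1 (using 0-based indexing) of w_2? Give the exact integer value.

w1 = Lv₀ = (7·1 + 6·1 + 6·1; 6·1 + 2·1 + 7·1; 6·1 + 7·1 + 1·1) = (19, 15, 14)
w2 = Lw1 = (7·19 + 6·15 + 6·14; 6·19 + 2·15 + 7·14; 6·19 + 7·15 + 1·14) = (307, 242, 233)
The requested component of w2 is 242.

242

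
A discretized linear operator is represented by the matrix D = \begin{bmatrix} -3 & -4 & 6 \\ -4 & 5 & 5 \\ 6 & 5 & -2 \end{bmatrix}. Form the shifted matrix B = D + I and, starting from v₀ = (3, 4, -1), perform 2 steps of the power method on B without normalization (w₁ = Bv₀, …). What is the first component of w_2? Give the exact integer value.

262

B = D + I has rows (-2, -4, 6); (-4, 6, 5); (6, 5, -1)
w1 = Bv₀ = ((-2)·3 + (-4)·4 + 6·(-1); (-4)·3 + 6·4 + 5·(-1); 6·3 + 5·4 + (-1)·(-1)) = (-28, 7, 39)
w2 = Bw1 = ((-2)·(-28) + (-4)·7 + 6·39; (-4)·(-28) + 6·7 + 5·39; 6·(-28) + 5·7 + (-1)·39) = (262, 349, -172)
Requested component of w2: 262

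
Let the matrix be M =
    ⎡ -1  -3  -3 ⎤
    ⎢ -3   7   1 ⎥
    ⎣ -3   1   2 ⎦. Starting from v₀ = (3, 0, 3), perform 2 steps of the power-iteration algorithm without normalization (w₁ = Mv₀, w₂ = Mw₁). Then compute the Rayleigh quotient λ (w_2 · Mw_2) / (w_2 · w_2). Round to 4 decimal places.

-1.7190

w1 = Mv₀ = (-12, -6, -3)
w2 = Mw1 = (39, -9, 24)
Mw2 = (-84, -156, -78)
w2·Mw2 = 39·(-84) + (-9)·(-156) + 24·(-78) = -3744; w2·w2 = 39·39 + (-9)·(-9) + 24·24 = 2178
λ ≈ -3744/2178 = -1.7190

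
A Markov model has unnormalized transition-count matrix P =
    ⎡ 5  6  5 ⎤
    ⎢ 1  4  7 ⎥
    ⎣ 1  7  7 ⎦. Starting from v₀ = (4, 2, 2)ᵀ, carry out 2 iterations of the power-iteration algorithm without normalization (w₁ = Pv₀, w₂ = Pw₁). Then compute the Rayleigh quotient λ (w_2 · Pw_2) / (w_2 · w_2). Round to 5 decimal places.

w1 = Pv₀ = (5·4 + 6·2 + 5·2; 1·4 + 4·2 + 7·2; 1·4 + 7·2 + 7·2) = (42, 26, 32)
w2 = Pw1 = (5·42 + 6·26 + 5·32; 1·42 + 4·26 + 7·32; 1·42 + 7·26 + 7·32) = (526, 370, 448)
Pw2 = (7090, 5142, 6252)
w2·Pw2 = 526·7090 + 370·5142 + 448·6252 = 8432776; w2·w2 = 526·526 + 370·370 + 448·448 = 614280
λ ≈ 8432776/614280 = 13.72790

13.72790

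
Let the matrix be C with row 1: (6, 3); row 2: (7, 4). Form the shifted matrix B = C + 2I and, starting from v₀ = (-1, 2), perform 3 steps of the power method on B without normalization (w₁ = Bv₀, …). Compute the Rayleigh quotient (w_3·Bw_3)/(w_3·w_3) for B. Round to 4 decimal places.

10.0752

B = C + 2I has rows (8, 3); (7, 6)
w1 = Bv₀ = (-2, 5)
w2 = Bw1 = (-1, 16)
w3 = Bw2 = (40, 89)
Bw3 = (587, 814)
w3·Bw3 = 95926; w3·w3 = 9521; μ ≈ 95926/9521 = 10.0752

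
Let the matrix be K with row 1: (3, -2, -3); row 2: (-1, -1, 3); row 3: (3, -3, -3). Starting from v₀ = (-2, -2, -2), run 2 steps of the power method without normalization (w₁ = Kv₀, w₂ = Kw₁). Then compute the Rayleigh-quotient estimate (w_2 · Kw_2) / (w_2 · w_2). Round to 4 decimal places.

λ ≈ -0.5692

w1 = Kv₀ = (3·(-2) + (-2)·(-2) + (-3)·(-2); (-1)·(-2) + (-1)·(-2) + 3·(-2); 3·(-2) + (-3)·(-2) + (-3)·(-2)) = (4, -2, 6)
w2 = Kw1 = (3·4 + (-2)·(-2) + (-3)·6; (-1)·4 + (-1)·(-2) + 3·6; 3·4 + (-3)·(-2) + (-3)·6) = (-2, 16, 0)
Kw2 = (-38, -14, -54)
w2·Kw2 = (-2)·(-38) + 16·(-14) + 0·(-54) = -148; w2·w2 = (-2)·(-2) + 16·16 + 0·0 = 260
λ ≈ -148/260 = -0.5692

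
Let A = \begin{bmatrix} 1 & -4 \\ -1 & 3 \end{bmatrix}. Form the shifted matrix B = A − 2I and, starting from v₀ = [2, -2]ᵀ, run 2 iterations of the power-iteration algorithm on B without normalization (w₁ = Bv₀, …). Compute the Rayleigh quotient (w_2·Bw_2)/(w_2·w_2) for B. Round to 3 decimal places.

μ ≈ 2.500

B = A − 2I has rows (-1, -4); (-1, 1)
w1 = Bv₀ = ((-1)·2 + (-4)·(-2); (-1)·2 + 1·(-2)) = (6, -4)
w2 = Bw1 = ((-1)·6 + (-4)·(-4); (-1)·6 + 1·(-4)) = (10, -10)
Bw2 = (30, -20)
w2·Bw2 = 500; w2·w2 = 200; μ ≈ 500/200 = 2.500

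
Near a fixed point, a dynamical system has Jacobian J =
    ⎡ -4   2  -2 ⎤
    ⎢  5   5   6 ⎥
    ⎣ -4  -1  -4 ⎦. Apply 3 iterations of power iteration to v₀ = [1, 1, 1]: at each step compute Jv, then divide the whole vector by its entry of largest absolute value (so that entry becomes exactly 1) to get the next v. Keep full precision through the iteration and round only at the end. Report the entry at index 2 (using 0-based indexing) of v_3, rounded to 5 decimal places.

-0.71875

Jv0 = (-4.000000, 16.000000, -9.000000); divide by 16.000000 → v1 = (-0.250000, 1.000000, -0.562500)
Jv1 = (4.125000, 0.375000, 2.250000); divide by 4.125000 → v2 = (1.000000, 0.090909, 0.545455)
Jv2 = (-4.909091, 8.727273, -6.272727); divide by 8.727273 → v3 = (-0.562500, 1.000000, -0.718750)
Requested entry of v3: -414/576 = -0.71875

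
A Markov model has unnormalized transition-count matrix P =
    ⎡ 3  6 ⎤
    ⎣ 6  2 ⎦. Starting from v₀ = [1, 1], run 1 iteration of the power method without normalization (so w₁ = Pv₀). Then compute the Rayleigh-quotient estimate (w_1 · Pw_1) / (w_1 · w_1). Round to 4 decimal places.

8.5172

w1 = Pv₀ = (3·1 + 6·1; 6·1 + 2·1) = (9, 8)
Pw1 = (75, 70)
w1·Pw1 = 9·75 + 8·70 = 1235; w1·w1 = 9·9 + 8·8 = 145
λ ≈ 1235/145 = 8.5172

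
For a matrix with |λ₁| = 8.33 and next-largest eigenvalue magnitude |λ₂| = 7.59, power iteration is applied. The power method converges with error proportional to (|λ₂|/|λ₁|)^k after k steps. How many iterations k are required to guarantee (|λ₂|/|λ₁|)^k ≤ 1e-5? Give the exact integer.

124

|λ₂/λ₁| = 7.59/8.33 = 0.91116
Need k ≥ ln(1e-5) / ln(0.91116) = -11.5129 / -0.0930 ≈ 123.752
Smallest integer k satisfying the bound: 124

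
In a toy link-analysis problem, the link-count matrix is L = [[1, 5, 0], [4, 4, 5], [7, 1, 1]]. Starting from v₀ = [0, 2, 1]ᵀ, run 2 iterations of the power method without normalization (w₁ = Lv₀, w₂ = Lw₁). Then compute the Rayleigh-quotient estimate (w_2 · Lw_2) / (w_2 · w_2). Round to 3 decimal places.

w1 = Lv₀ = (1·0 + 5·2 + 0·1; 4·0 + 4·2 + 5·1; 7·0 + 1·2 + 1·1) = (10, 13, 3)
w2 = Lw1 = (1·10 + 5·13 + 0·3; 4·10 + 4·13 + 5·3; 7·10 + 1·13 + 1·3) = (75, 107, 86)
Lw2 = (610, 1158, 718)
w2·Lw2 = 75·610 + 107·1158 + 86·718 = 231404; w2·w2 = 75·75 + 107·107 + 86·86 = 24470
λ ≈ 231404/24470 = 9.457

9.457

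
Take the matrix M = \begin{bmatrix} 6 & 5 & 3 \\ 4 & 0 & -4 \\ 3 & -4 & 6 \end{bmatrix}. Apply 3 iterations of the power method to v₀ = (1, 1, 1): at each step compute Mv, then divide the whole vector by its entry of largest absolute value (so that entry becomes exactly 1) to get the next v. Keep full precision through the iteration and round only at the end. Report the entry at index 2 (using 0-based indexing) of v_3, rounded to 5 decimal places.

0.59091

Mv0 = (14.000000, 0.000000, 5.000000); divide by 14.000000 → v1 = (1.000000, 0.000000, 0.357143)
Mv1 = (7.071429, 2.571429, 5.142857); divide by 7.071429 → v2 = (1.000000, 0.363636, 0.727273)
Mv2 = (10.000000, 1.090909, 5.909091); divide by 10.000000 → v3 = (1.000000, 0.109091, 0.590909)
Requested entry of v3: 585/990 = 0.59091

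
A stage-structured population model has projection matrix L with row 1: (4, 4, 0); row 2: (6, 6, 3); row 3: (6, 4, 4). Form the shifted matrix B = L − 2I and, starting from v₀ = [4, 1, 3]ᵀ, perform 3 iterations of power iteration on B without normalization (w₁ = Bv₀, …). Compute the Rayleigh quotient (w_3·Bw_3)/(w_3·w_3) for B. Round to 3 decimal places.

B = L − 2I has rows (2, 4, 0); (6, 4, 3); (6, 4, 2)
w1 = Bv₀ = (2·4 + 4·1 + 0·3; 6·4 + 4·1 + 3·3; 6·4 + 4·1 + 2·3) = (12, 37, 34)
w2 = Bw1 = (2·12 + 4·37 + 0·34; 6·12 + 4·37 + 3·34; 6·12 + 4·37 + 2·34) = (172, 322, 288)
w3 = Bw2 = (1632, 3184, 2896)
Bw3 = (16000, 31216, 28320)
w3·Bw3 = 207518464; w3·w3 = 21188096; μ ≈ 207518464/21188096 = 9.794

μ ≈ 9.794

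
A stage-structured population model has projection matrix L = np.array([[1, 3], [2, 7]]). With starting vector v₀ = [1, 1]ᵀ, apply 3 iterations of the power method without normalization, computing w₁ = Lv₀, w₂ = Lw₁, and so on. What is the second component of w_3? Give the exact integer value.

w1 = Lv₀ = (4, 9)
w2 = Lw1 = (31, 71)
w3 = Lw2 = (244, 559)
The requested component of w3 is 559.

559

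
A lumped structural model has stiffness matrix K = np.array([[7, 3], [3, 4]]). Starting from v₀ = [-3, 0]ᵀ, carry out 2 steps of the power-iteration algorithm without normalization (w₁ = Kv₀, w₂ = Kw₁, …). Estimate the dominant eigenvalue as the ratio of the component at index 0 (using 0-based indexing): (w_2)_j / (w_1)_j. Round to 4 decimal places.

w1 = Kv₀ = (7·(-3) + 3·0; 3·(-3) + 4·0) = (-21, -9)
w2 = Kw1 = (7·(-21) + 3·(-9); 3·(-21) + 4·(-9)) = (-174, -99)
Ratio at component: -174 / -21 = 8.2857

λ ≈ 8.2857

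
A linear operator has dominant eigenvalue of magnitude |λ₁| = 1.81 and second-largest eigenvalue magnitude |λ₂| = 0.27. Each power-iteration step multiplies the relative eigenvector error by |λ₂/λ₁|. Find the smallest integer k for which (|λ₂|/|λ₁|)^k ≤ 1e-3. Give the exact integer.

|λ₂/λ₁| = 0.27/1.81 = 0.14917
Need k ≥ ln(1e-3) / ln(0.14917) = -6.9078 / -1.9027 ≈ 3.631
Smallest integer k satisfying the bound: 4

4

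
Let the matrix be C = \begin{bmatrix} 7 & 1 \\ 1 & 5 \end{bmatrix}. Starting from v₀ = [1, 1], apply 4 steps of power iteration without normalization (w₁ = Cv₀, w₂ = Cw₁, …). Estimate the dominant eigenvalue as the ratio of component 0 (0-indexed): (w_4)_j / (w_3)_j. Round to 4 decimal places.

7.5339

w1 = Cv₀ = (8, 6)
w2 = Cw1 = (62, 38)
w3 = Cw2 = (472, 252)
w4 = Cw3 = (3556, 1732)
Ratio at component: 3556 / 472 = 7.5339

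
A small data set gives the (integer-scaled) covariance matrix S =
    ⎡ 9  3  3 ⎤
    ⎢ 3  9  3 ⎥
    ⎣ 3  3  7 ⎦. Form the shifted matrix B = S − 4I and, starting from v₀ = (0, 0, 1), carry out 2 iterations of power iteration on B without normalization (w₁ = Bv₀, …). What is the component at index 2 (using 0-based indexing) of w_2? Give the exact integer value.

B = S − 4I has rows (5, 3, 3); (3, 5, 3); (3, 3, 3)
w1 = Bv₀ = (5·0 + 3·0 + 3·1; 3·0 + 5·0 + 3·1; 3·0 + 3·0 + 3·1) = (3, 3, 3)
w2 = Bw1 = (5·3 + 3·3 + 3·3; 3·3 + 5·3 + 3·3; 3·3 + 3·3 + 3·3) = (33, 33, 27)
Requested component of w2: 27

27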